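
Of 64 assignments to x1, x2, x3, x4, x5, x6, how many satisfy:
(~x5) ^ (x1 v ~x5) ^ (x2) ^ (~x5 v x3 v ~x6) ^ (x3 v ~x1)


CNF with 5 clauses over 6 vars (64 assignments).
An assignment satisfies CNF iff every clause has >=1 true literal.
Check each row (bits = x1,x2,x3,x4,x5,x6; clause T/F shown):
  row 0 [000000]: clauses=TTFTT -> 0
  row 1 [000001]: clauses=TTFTT -> 0
  row 2 [000010]: clauses=FFFTT -> 0
  row 3 [000011]: clauses=FFFFT -> 0
  row 4 [000100]: clauses=TTFTT -> 0
  (every remaining row is evaluated the same way; all 64 results are listed next)
Full result column, 8 rows per line (x1,x2,x3 fixed per line; x4,x5,x6 runs 000..111 left to right):
  rows 0-7 [x1,x2,x3=000]: 00000000  (ones: 0)
  rows 8-15 [x1,x2,x3=001]: 00000000  (ones: 0)
  rows 16-23 [x1,x2,x3=010]: 11001100  (ones: 4)
  rows 24-31 [x1,x2,x3=011]: 11001100  (ones: 4)
  rows 32-39 [x1,x2,x3=100]: 00000000  (ones: 0)
  rows 40-47 [x1,x2,x3=101]: 00000000  (ones: 0)
  rows 48-55 [x1,x2,x3=110]: 00000000  (ones: 0)
  rows 56-63 [x1,x2,x3=111]: 11001100  (ones: 4)
Satisfying assignments = 0+0+4+4+0+0+0+4 = 12

12


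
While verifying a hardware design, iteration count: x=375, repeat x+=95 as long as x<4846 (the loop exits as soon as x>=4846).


Step 1: x goes from 375 toward 4846 by 95; the body runs while x<4846, so iterations = ceil((bound-start)/step)
Step 2: Distance=4471
Step 3: ceil(4471/95)=48

48


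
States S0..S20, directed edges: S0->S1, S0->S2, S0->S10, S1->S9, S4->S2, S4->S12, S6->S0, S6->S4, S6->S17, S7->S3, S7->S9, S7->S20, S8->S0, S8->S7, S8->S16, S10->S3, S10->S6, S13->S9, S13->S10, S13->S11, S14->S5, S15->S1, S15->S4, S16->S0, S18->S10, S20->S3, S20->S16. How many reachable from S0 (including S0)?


BFS from S0:
  layer 0: {S0}
  layer 1: {S1, S2, S10}
  layer 2: {S3, S6, S9}
  layer 3: {S4, S17}
  layer 4: {S12}
Reachable set: {S0, S1, S2, S3, S4, S6, S9, S10, S12, S17}
Count = 10

10


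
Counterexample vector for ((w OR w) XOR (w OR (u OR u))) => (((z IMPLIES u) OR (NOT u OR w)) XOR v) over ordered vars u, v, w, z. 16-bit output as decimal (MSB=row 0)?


F1 = ((w OR w) XOR (w OR (u OR u)))
F2 = (((z IMPLIES u) OR (NOT u OR w)) XOR v)
Counterexample to F1=>F2 is where F1=1 and F2=0.
Evaluate each row (bits = u,v,w,z, MSB first):
  row 0 [0000]: F1=0 F2=1 -> F1&~F2 -> 0
  row 1 [0001]: F1=0 F2=1 -> F1&~F2 -> 0
  row 2 [0010]: F1=0 F2=1 -> F1&~F2 -> 0
  row 3 [0011]: F1=0 F2=1 -> F1&~F2 -> 0
  row 4 [0100]: F1=0 F2=0 -> F1&~F2 -> 0
  row 5 [0101]: F1=0 F2=0 -> F1&~F2 -> 0
  row 6 [0110]: F1=0 F2=0 -> F1&~F2 -> 0
  row 7 [0111]: F1=0 F2=0 -> F1&~F2 -> 0
  row 8 [1000]: F1=1 F2=1 -> F1&~F2 -> 0
  row 9 [1001]: F1=1 F2=1 -> F1&~F2 -> 0
  row 10 [1010]: F1=0 F2=1 -> F1&~F2 -> 0
  row 11 [1011]: F1=0 F2=1 -> F1&~F2 -> 0
  row 12 [1100]: F1=1 F2=0 -> F1&~F2 -> 1
  row 13 [1101]: F1=1 F2=0 -> F1&~F2 -> 1
  row 14 [1110]: F1=0 F2=0 -> F1&~F2 -> 0
  row 15 [1111]: F1=0 F2=0 -> F1&~F2 -> 0
Full result column, 4 rows per line (u,v fixed per line; w,z runs 00..11 left to right):
  rows 0-3 [u,v=00]: 0000  = hex 0
  rows 4-7 [u,v=01]: 0000  = hex 0
  rows 8-11 [u,v=10]: 0000  = hex 0
  rows 12-15 [u,v=11]: 1100  = hex C
Counterexample vector (row 0 .. row 15) = 0000000000001100
Output column grouped in 4s = 0000 0000 0000 1100 = 0x000C
Convert to decimal digit by digit (value = value*16 + digit):
  0 -> 0
  0*16 + 0 = 0
  0*16 + 0 = 0
  0*16 + 12 (C) = 12
Decimal = 12

12


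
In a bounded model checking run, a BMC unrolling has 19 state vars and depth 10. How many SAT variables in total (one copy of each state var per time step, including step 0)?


BMC unrolls to depth k, creating one copy of each state var for steps 0..k.
Step count = 10 + 1 = 11 (steps 0 through 10)
Vars per step = 19
Total = 19 * 11 = 209

209


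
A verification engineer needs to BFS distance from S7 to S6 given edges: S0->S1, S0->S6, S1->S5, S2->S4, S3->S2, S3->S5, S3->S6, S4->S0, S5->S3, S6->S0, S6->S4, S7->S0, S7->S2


BFS layer-by-layer from S7:
  dist 0: {S7}
  dist 1: {S0, S2}
  dist 2: {S1, S4, S6}
  -> S6 reached at distance 2
Shortest path length = 2

2


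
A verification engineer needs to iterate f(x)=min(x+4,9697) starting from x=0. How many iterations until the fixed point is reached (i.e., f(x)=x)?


Step 1: x=0, cap=9697, increment=4
Step 2: x grows by 4 each step until capped at 9697; fixed point is x=9697
Step 3: iterations = ceil(9697/4) = 2425

2425


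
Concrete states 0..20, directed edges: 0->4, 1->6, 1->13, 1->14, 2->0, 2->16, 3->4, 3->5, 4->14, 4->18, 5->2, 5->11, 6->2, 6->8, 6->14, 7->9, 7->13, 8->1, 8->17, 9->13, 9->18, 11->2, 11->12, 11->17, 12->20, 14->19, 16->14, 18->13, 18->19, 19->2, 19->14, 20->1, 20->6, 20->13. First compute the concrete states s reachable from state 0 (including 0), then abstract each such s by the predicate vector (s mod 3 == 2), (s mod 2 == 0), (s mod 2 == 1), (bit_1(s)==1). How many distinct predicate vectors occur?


BFS from 0:
Concrete reachable: {0, 2, 4, 13, 14, 16, 18, 19}
Abstract via predicates (s mod 3 == 2), (s mod 2 == 0), (s mod 2 == 1), (bit_1(s)==1):
  (0,0,1,0) <- {13}
  (0,0,1,1) <- {19}
  (0,1,0,0) <- {0, 4, 16}
  (0,1,0,1) <- {18}
  (1,1,0,1) <- {2, 14}
Distinct abstract states = 5

5


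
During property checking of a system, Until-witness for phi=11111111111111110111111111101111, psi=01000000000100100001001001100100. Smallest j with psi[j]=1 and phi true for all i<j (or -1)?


(phi U psi) at 0: need smallest j with psi[j]=1 and phi[i]=1 for all i in [0,j).
Scan from step 0:
  step 0: phi=1, psi=0 -> continue
  step 1: psi=1 and phi held for [0,1) -> witness found
Witness step = 1

1


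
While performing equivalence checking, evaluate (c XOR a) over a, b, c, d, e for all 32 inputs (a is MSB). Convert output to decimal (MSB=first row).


Formula: (c XOR a) over a, b, c, d, e (32 rows)
Evaluate each row (bits = a,b,c,d,e, MSB first):
  row 0 [00000]: (0 XOR 0) -> 0
  row 1 [00001]: (0 XOR 0) -> 0
  row 2 [00010]: (0 XOR 0) -> 0
  row 3 [00011]: (0 XOR 0) -> 0
  row 4 [00100]: (1 XOR 0) -> 1
  row 5 [00101]: (1 XOR 0) -> 1
  row 6 [00110]: (1 XOR 0) -> 1
  row 7 [00111]: (1 XOR 0) -> 1
  row 8 [01000]: (0 XOR 0) -> 0
  row 9 [01001]: (0 XOR 0) -> 0
  row 10 [01010]: (0 XOR 0) -> 0
  row 11 [01011]: (0 XOR 0) -> 0
  row 12 [01100]: (1 XOR 0) -> 1
  row 13 [01101]: (1 XOR 0) -> 1
  row 14 [01110]: (1 XOR 0) -> 1
  row 15 [01111]: (1 XOR 0) -> 1
  row 16 [10000]: (0 XOR 1) -> 1
  row 17 [10001]: (0 XOR 1) -> 1
  row 18 [10010]: (0 XOR 1) -> 1
  row 19 [10011]: (0 XOR 1) -> 1
  row 20 [10100]: (1 XOR 1) -> 0
  row 21 [10101]: (1 XOR 1) -> 0
  row 22 [10110]: (1 XOR 1) -> 0
  row 23 [10111]: (1 XOR 1) -> 0
  row 24 [11000]: (0 XOR 1) -> 1
  row 25 [11001]: (0 XOR 1) -> 1
  row 26 [11010]: (0 XOR 1) -> 1
  row 27 [11011]: (0 XOR 1) -> 1
  row 28 [11100]: (1 XOR 1) -> 0
  row 29 [11101]: (1 XOR 1) -> 0
  row 30 [11110]: (1 XOR 1) -> 0
  row 31 [11111]: (1 XOR 1) -> 0
Full result column, 4 rows per line (a,b,c fixed per line; d,e runs 00..11 left to right):
  rows 0-3 [a,b,c=000]: 0000  = hex 0
  rows 4-7 [a,b,c=001]: 1111  = hex F
  rows 8-11 [a,b,c=010]: 0000  = hex 0
  rows 12-15 [a,b,c=011]: 1111  = hex F
  rows 16-19 [a,b,c=100]: 1111  = hex F
  rows 20-23 [a,b,c=101]: 0000  = hex 0
  rows 24-27 [a,b,c=110]: 1111  = hex F
  rows 28-31 [a,b,c=111]: 0000  = hex 0
Output column (row 0 .. row 31) = 00001111000011111111000011110000
Output column grouped in 4s = 0000 1111 0000 1111 1111 0000 1111 0000 = 0x0F0FF0F0
Convert to decimal digit by digit (value = value*16 + digit):
  0 -> 0
  0*16 + 15 (F) = 15
  15*16 + 0 = 240
  240*16 + 15 (F) = 3855
  3855*16 + 15 (F) = 61695
  61695*16 + 0 = 987120
  987120*16 + 15 (F) = 15793935
  15793935*16 + 0 = 252702960
Decimal = 252702960

252702960


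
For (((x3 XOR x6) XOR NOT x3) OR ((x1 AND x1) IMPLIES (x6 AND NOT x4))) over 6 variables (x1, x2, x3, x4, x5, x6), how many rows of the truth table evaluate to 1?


Formula: (((x3 XOR x6) XOR NOT x3) OR ((x1 AND x1) IMPLIES (x6 AND NOT x4))) over 6 vars (64 rows)
Evaluate each row (x1, x2, x3, x4, x5, x6 as bits, MSB first):
  row 0 [000000]: (((0 XOR 0) XOR NOT 0) OR ((0 AND 0) IMPLIES (0 AND NOT 0))) -> 1
  row 1 [000001]: (((0 XOR 1) XOR NOT 0) OR ((0 AND 0) IMPLIES (1 AND NOT 0))) -> 1
  row 2 [000010]: (((0 XOR 0) XOR NOT 0) OR ((0 AND 0) IMPLIES (0 AND NOT 0))) -> 1
  row 3 [000011]: (((0 XOR 1) XOR NOT 0) OR ((0 AND 0) IMPLIES (1 AND NOT 0))) -> 1
  row 4 [000100]: (((0 XOR 0) XOR NOT 0) OR ((0 AND 0) IMPLIES (0 AND NOT 1))) -> 1
  (every remaining row is evaluated the same way; all 64 results are listed next)
Full result column, 8 rows per line (x1,x2,x3 fixed per line; x4,x5,x6 runs 000..111 left to right):
  rows 0-7 [x1,x2,x3=000]: 11111111  (ones: 8)
  rows 8-15 [x1,x2,x3=001]: 11111111  (ones: 8)
  rows 16-23 [x1,x2,x3=010]: 11111111  (ones: 8)
  rows 24-31 [x1,x2,x3=011]: 11111111  (ones: 8)
  rows 32-39 [x1,x2,x3=100]: 11111010  (ones: 6)
  rows 40-47 [x1,x2,x3=101]: 11111010  (ones: 6)
  rows 48-55 [x1,x2,x3=110]: 11111010  (ones: 6)
  rows 56-63 [x1,x2,x3=111]: 11111010  (ones: 6)
Count of 1-rows = 8+8+8+8+6+6+6+6 = 56

56


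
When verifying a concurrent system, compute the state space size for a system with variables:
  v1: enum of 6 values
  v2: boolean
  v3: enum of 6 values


State space = product of domain sizes of all variables.
Domain sizes:
  v1 (enum of 6 values): 6
  v2 (boolean): 2
  v3 (enum of 6 values): 6
Product = 6 * 2 * 6 = 72

72


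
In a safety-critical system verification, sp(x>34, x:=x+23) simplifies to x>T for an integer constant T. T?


Formula: sp(P, x:=E) = exists old_x. (x = E[old_x/x]) AND P[old_x/x] (old_x is the value of x before the assignment; eliminate old_x by solving x = E[old_x/x] for old_x)
Step 1: Precondition P: x>34, i.e. old_x > 34
Step 2: Assignment gives x = old_x + 23, so old_x = x - 23
Step 3: Substitute into P: x - 23 > 34
Step 4: Simplify: x > 34+23 = 57

57


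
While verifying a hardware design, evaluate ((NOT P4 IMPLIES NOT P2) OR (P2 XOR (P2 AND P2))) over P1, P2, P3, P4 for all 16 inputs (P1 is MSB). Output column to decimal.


Formula: ((NOT P4 IMPLIES NOT P2) OR (P2 XOR (P2 AND P2))) over P1, P2, P3, P4 (16 rows)
Evaluate each row (bits = P1,P2,P3,P4, MSB first):
  row 0 [0000]: ((NOT 0 IMPLIES NOT 0) OR (0 XOR (0 AND 0))) -> 1
  row 1 [0001]: ((NOT 1 IMPLIES NOT 0) OR (0 XOR (0 AND 0))) -> 1
  row 2 [0010]: ((NOT 0 IMPLIES NOT 0) OR (0 XOR (0 AND 0))) -> 1
  row 3 [0011]: ((NOT 1 IMPLIES NOT 0) OR (0 XOR (0 AND 0))) -> 1
  row 4 [0100]: ((NOT 0 IMPLIES NOT 1) OR (1 XOR (1 AND 1))) -> 0
  row 5 [0101]: ((NOT 1 IMPLIES NOT 1) OR (1 XOR (1 AND 1))) -> 1
  row 6 [0110]: ((NOT 0 IMPLIES NOT 1) OR (1 XOR (1 AND 1))) -> 0
  row 7 [0111]: ((NOT 1 IMPLIES NOT 1) OR (1 XOR (1 AND 1))) -> 1
  row 8 [1000]: ((NOT 0 IMPLIES NOT 0) OR (0 XOR (0 AND 0))) -> 1
  row 9 [1001]: ((NOT 1 IMPLIES NOT 0) OR (0 XOR (0 AND 0))) -> 1
  row 10 [1010]: ((NOT 0 IMPLIES NOT 0) OR (0 XOR (0 AND 0))) -> 1
  row 11 [1011]: ((NOT 1 IMPLIES NOT 0) OR (0 XOR (0 AND 0))) -> 1
  row 12 [1100]: ((NOT 0 IMPLIES NOT 1) OR (1 XOR (1 AND 1))) -> 0
  row 13 [1101]: ((NOT 1 IMPLIES NOT 1) OR (1 XOR (1 AND 1))) -> 1
  row 14 [1110]: ((NOT 0 IMPLIES NOT 1) OR (1 XOR (1 AND 1))) -> 0
  row 15 [1111]: ((NOT 1 IMPLIES NOT 1) OR (1 XOR (1 AND 1))) -> 1
Full result column, 4 rows per line (P1,P2 fixed per line; P3,P4 runs 00..11 left to right):
  rows 0-3 [P1,P2=00]: 1111  = hex F
  rows 4-7 [P1,P2=01]: 0101  = hex 5
  rows 8-11 [P1,P2=10]: 1111  = hex F
  rows 12-15 [P1,P2=11]: 0101  = hex 5
Output column (row 0 .. row 15) = 1111010111110101
Output column grouped in 4s = 1111 0101 1111 0101 = 0xF5F5
Convert to decimal digit by digit (value = value*16 + digit):
  F -> 15
  15*16 + 5 = 245
  245*16 + 15 (F) = 3935
  3935*16 + 5 = 62965
Decimal = 62965

62965


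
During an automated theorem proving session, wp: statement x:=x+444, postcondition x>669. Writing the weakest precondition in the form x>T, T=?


Formula: wp(x:=E, P) = P[E/x] (substitute E for x in postcondition)
Step 1: Postcondition: x>669
Step 2: Substitute x+444 for x: x+444>669
Step 3: Solve for x: x > 669-444 = 225

225


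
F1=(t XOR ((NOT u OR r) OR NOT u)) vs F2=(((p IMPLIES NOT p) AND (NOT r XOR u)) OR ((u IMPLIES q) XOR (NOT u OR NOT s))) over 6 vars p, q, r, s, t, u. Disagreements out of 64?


F1 = (t XOR ((NOT u OR r) OR NOT u))
F2 = (((p IMPLIES NOT p) AND (NOT r XOR u)) OR ((u IMPLIES q) XOR (NOT u OR NOT s)))
Evaluate both on each of 64 rows (bits = p,q,r,s,t,u):
  row 0 [000000]: F1=1 F2=1 -> 0
  row 1 [000001]: F1=0 F2=1 (differ) -> 1
  row 2 [000010]: F1=0 F2=1 (differ) -> 1
  row 3 [000011]: F1=1 F2=1 -> 0
  row 4 [000100]: F1=1 F2=1 -> 0
  (every remaining row is evaluated the same way; all 64 results are listed next)
Full result column, 8 rows per line (p,q,r fixed per line; s,t,u runs 000..111 left to right):
  rows 0-7 [p,q,r=000]: 01100011  (ones: 4)
  rows 8-15 [p,q,r=001]: 10011001  (ones: 4)
  rows 16-23 [p,q,r=010]: 00110110  (ones: 4)
  rows 24-31 [p,q,r=011]: 10011001  (ones: 4)
  rows 32-39 [p,q,r=100]: 11001001  (ones: 4)
  rows 40-47 [p,q,r=101]: 10011100  (ones: 4)
  rows 48-55 [p,q,r=110]: 10011100  (ones: 4)
  rows 56-63 [p,q,r=111]: 11001001  (ones: 4)
Disagreements = 4+4+4+4+4+4+4+4 = 32

32


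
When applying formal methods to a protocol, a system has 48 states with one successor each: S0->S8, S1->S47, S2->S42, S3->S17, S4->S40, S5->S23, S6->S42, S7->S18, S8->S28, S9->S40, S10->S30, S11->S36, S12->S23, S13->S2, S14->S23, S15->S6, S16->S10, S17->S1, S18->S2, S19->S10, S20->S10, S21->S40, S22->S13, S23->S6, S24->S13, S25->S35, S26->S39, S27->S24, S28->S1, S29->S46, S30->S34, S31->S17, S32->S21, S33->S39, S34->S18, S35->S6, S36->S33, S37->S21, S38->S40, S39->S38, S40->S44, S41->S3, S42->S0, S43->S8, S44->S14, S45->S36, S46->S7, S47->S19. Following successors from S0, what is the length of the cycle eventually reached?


Trace from S0 until a state repeats:
  S0 -> S8 -> S28 -> S1 -> S47 -> S19 -> S10 -> S30 -> S34 -> S18 -> S2 -> S42 -> S0
S0 first seen at step 0, revisited at step 12.
Cycle length = 12 - 0 = 12

12


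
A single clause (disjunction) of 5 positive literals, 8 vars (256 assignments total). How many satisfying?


Step 1: Total=2^8=256
Step 2: Unsat when all 5 false: 2^3=8
Step 3: Sat=256-8=248

248


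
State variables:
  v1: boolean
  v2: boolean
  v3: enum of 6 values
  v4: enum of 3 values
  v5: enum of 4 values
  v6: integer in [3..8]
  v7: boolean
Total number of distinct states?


State space = product of domain sizes of all variables.
Domain sizes:
  v1 (boolean): 2
  v2 (boolean): 2
  v3 (enum of 6 values): 6
  v4 (enum of 3 values): 3
  v5 (enum of 4 values): 4
  v6 (integer in [3..8]): 6
  v7 (boolean): 2
Product = 2 * 2 * 6 * 3 * 4 * 6 * 2 = 3456

3456


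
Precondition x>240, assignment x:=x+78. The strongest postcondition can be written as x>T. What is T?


Formula: sp(P, x:=E) = exists old_x. (x = E[old_x/x]) AND P[old_x/x] (old_x is the value of x before the assignment; eliminate old_x by solving x = E[old_x/x] for old_x)
Step 1: Precondition P: x>240, i.e. old_x > 240
Step 2: Assignment gives x = old_x + 78, so old_x = x - 78
Step 3: Substitute into P: x - 78 > 240
Step 4: Simplify: x > 240+78 = 318

318


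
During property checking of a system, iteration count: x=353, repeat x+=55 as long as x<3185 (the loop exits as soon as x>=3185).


Step 1: x goes from 353 toward 3185 by 55; the body runs while x<3185, so iterations = ceil((bound-start)/step)
Step 2: Distance=2832
Step 3: ceil(2832/55)=52

52


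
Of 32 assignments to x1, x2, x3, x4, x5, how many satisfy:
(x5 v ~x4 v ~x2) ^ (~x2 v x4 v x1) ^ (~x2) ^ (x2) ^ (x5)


CNF with 5 clauses over 5 vars (32 assignments).
An assignment satisfies CNF iff every clause has >=1 true literal.
Check each row (bits = x1,x2,x3,x4,x5; clause T/F shown):
  row 0 [00000]: clauses=TTTFF -> 0
  row 1 [00001]: clauses=TTTFT -> 0
  row 2 [00010]: clauses=TTTFF -> 0
  row 3 [00011]: clauses=TTTFT -> 0
  row 4 [00100]: clauses=TTTFF -> 0
  row 5 [00101]: clauses=TTTFT -> 0
  row 6 [00110]: clauses=TTTFF -> 0
  row 7 [00111]: clauses=TTTFT -> 0
  row 8 [01000]: clauses=TFFTF -> 0
  row 9 [01001]: clauses=TFFTT -> 0
  row 10 [01010]: clauses=FTFTF -> 0
  row 11 [01011]: clauses=TTFTT -> 0
  row 12 [01100]: clauses=TFFTF -> 0
  row 13 [01101]: clauses=TFFTT -> 0
  row 14 [01110]: clauses=FTFTF -> 0
  row 15 [01111]: clauses=TTFTT -> 0
  row 16 [10000]: clauses=TTTFF -> 0
  row 17 [10001]: clauses=TTTFT -> 0
  row 18 [10010]: clauses=TTTFF -> 0
  row 19 [10011]: clauses=TTTFT -> 0
  row 20 [10100]: clauses=TTTFF -> 0
  row 21 [10101]: clauses=TTTFT -> 0
  row 22 [10110]: clauses=TTTFF -> 0
  row 23 [10111]: clauses=TTTFT -> 0
  row 24 [11000]: clauses=TTFTF -> 0
  row 25 [11001]: clauses=TTFTT -> 0
  row 26 [11010]: clauses=FTFTF -> 0
  row 27 [11011]: clauses=TTFTT -> 0
  row 28 [11100]: clauses=TTFTF -> 0
  row 29 [11101]: clauses=TTFTT -> 0
  row 30 [11110]: clauses=FTFTF -> 0
  row 31 [11111]: clauses=TTFTT -> 0
Full result column, 8 rows per line (x1,x2 fixed per line; x3,x4,x5 runs 000..111 left to right):
  rows 0-7 [x1,x2=00]: 00000000  (ones: 0)
  rows 8-15 [x1,x2=01]: 00000000  (ones: 0)
  rows 16-23 [x1,x2=10]: 00000000  (ones: 0)
  rows 24-31 [x1,x2=11]: 00000000  (ones: 0)
Satisfying assignments = 0+0+0+0 = 0

0


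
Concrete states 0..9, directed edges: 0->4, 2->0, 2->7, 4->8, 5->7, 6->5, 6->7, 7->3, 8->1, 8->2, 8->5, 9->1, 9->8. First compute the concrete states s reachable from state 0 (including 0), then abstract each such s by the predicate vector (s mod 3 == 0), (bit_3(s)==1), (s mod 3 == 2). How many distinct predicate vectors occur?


BFS from 0:
Concrete reachable: {0, 1, 2, 3, 4, 5, 7, 8}
Abstract via predicates (s mod 3 == 0), (bit_3(s)==1), (s mod 3 == 2):
  (0,0,0) <- {1, 4, 7}
  (0,0,1) <- {2, 5}
  (0,1,1) <- {8}
  (1,0,0) <- {0, 3}
Distinct abstract states = 4

4


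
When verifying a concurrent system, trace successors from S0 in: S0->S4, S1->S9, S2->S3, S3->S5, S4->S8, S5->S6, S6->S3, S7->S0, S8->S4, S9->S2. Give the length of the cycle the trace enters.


Trace from S0 until a state repeats:
  S0 -> S4 -> S8 -> S4
S4 first seen at step 1, revisited at step 3.
Cycle length = 3 - 1 = 2

2


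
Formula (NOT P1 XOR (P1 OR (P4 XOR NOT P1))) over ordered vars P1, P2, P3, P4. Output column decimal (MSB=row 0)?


Formula: (NOT P1 XOR (P1 OR (P4 XOR NOT P1))) over P1, P2, P3, P4 (16 rows)
Evaluate each row (bits = P1,P2,P3,P4, MSB first):
  row 0 [0000]: (NOT 0 XOR (0 OR (0 XOR NOT 0))) -> 0
  row 1 [0001]: (NOT 0 XOR (0 OR (1 XOR NOT 0))) -> 1
  row 2 [0010]: (NOT 0 XOR (0 OR (0 XOR NOT 0))) -> 0
  row 3 [0011]: (NOT 0 XOR (0 OR (1 XOR NOT 0))) -> 1
  row 4 [0100]: (NOT 0 XOR (0 OR (0 XOR NOT 0))) -> 0
  row 5 [0101]: (NOT 0 XOR (0 OR (1 XOR NOT 0))) -> 1
  row 6 [0110]: (NOT 0 XOR (0 OR (0 XOR NOT 0))) -> 0
  row 7 [0111]: (NOT 0 XOR (0 OR (1 XOR NOT 0))) -> 1
  row 8 [1000]: (NOT 1 XOR (1 OR (0 XOR NOT 1))) -> 1
  row 9 [1001]: (NOT 1 XOR (1 OR (1 XOR NOT 1))) -> 1
  row 10 [1010]: (NOT 1 XOR (1 OR (0 XOR NOT 1))) -> 1
  row 11 [1011]: (NOT 1 XOR (1 OR (1 XOR NOT 1))) -> 1
  row 12 [1100]: (NOT 1 XOR (1 OR (0 XOR NOT 1))) -> 1
  row 13 [1101]: (NOT 1 XOR (1 OR (1 XOR NOT 1))) -> 1
  row 14 [1110]: (NOT 1 XOR (1 OR (0 XOR NOT 1))) -> 1
  row 15 [1111]: (NOT 1 XOR (1 OR (1 XOR NOT 1))) -> 1
Full result column, 4 rows per line (P1,P2 fixed per line; P3,P4 runs 00..11 left to right):
  rows 0-3 [P1,P2=00]: 0101  = hex 5
  rows 4-7 [P1,P2=01]: 0101  = hex 5
  rows 8-11 [P1,P2=10]: 1111  = hex F
  rows 12-15 [P1,P2=11]: 1111  = hex F
Output column (row 0 .. row 15) = 0101010111111111
Output column grouped in 4s = 0101 0101 1111 1111 = 0x55FF
Convert to decimal digit by digit (value = value*16 + digit):
  5 -> 5
  5*16 + 5 = 85
  85*16 + 15 (F) = 1375
  1375*16 + 15 (F) = 22015
Decimal = 22015

22015


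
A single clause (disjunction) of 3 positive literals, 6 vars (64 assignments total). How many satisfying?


Step 1: Total=2^6=64
Step 2: Unsat when all 3 false: 2^3=8
Step 3: Sat=64-8=56

56


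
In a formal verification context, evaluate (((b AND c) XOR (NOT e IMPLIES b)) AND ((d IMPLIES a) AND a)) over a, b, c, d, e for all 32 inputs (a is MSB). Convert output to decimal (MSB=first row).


Formula: (((b AND c) XOR (NOT e IMPLIES b)) AND ((d IMPLIES a) AND a)) over a, b, c, d, e (32 rows)
Evaluate each row (bits = a,b,c,d,e, MSB first):
  row 0 [00000]: (((0 AND 0) XOR (NOT 0 IMPLIES 0)) AND ((0 IMPLIES 0) AND 0)) -> 0
  row 1 [00001]: (((0 AND 0) XOR (NOT 1 IMPLIES 0)) AND ((0 IMPLIES 0) AND 0)) -> 0
  row 2 [00010]: (((0 AND 0) XOR (NOT 0 IMPLIES 0)) AND ((1 IMPLIES 0) AND 0)) -> 0
  row 3 [00011]: (((0 AND 0) XOR (NOT 1 IMPLIES 0)) AND ((1 IMPLIES 0) AND 0)) -> 0
  row 4 [00100]: (((0 AND 1) XOR (NOT 0 IMPLIES 0)) AND ((0 IMPLIES 0) AND 0)) -> 0
  row 5 [00101]: (((0 AND 1) XOR (NOT 1 IMPLIES 0)) AND ((0 IMPLIES 0) AND 0)) -> 0
  row 6 [00110]: (((0 AND 1) XOR (NOT 0 IMPLIES 0)) AND ((1 IMPLIES 0) AND 0)) -> 0
  row 7 [00111]: (((0 AND 1) XOR (NOT 1 IMPLIES 0)) AND ((1 IMPLIES 0) AND 0)) -> 0
  row 8 [01000]: (((1 AND 0) XOR (NOT 0 IMPLIES 1)) AND ((0 IMPLIES 0) AND 0)) -> 0
  row 9 [01001]: (((1 AND 0) XOR (NOT 1 IMPLIES 1)) AND ((0 IMPLIES 0) AND 0)) -> 0
  row 10 [01010]: (((1 AND 0) XOR (NOT 0 IMPLIES 1)) AND ((1 IMPLIES 0) AND 0)) -> 0
  row 11 [01011]: (((1 AND 0) XOR (NOT 1 IMPLIES 1)) AND ((1 IMPLIES 0) AND 0)) -> 0
  row 12 [01100]: (((1 AND 1) XOR (NOT 0 IMPLIES 1)) AND ((0 IMPLIES 0) AND 0)) -> 0
  row 13 [01101]: (((1 AND 1) XOR (NOT 1 IMPLIES 1)) AND ((0 IMPLIES 0) AND 0)) -> 0
  row 14 [01110]: (((1 AND 1) XOR (NOT 0 IMPLIES 1)) AND ((1 IMPLIES 0) AND 0)) -> 0
  row 15 [01111]: (((1 AND 1) XOR (NOT 1 IMPLIES 1)) AND ((1 IMPLIES 0) AND 0)) -> 0
  row 16 [10000]: (((0 AND 0) XOR (NOT 0 IMPLIES 0)) AND ((0 IMPLIES 1) AND 1)) -> 0
  row 17 [10001]: (((0 AND 0) XOR (NOT 1 IMPLIES 0)) AND ((0 IMPLIES 1) AND 1)) -> 1
  row 18 [10010]: (((0 AND 0) XOR (NOT 0 IMPLIES 0)) AND ((1 IMPLIES 1) AND 1)) -> 0
  row 19 [10011]: (((0 AND 0) XOR (NOT 1 IMPLIES 0)) AND ((1 IMPLIES 1) AND 1)) -> 1
  row 20 [10100]: (((0 AND 1) XOR (NOT 0 IMPLIES 0)) AND ((0 IMPLIES 1) AND 1)) -> 0
  row 21 [10101]: (((0 AND 1) XOR (NOT 1 IMPLIES 0)) AND ((0 IMPLIES 1) AND 1)) -> 1
  row 22 [10110]: (((0 AND 1) XOR (NOT 0 IMPLIES 0)) AND ((1 IMPLIES 1) AND 1)) -> 0
  row 23 [10111]: (((0 AND 1) XOR (NOT 1 IMPLIES 0)) AND ((1 IMPLIES 1) AND 1)) -> 1
  row 24 [11000]: (((1 AND 0) XOR (NOT 0 IMPLIES 1)) AND ((0 IMPLIES 1) AND 1)) -> 1
  row 25 [11001]: (((1 AND 0) XOR (NOT 1 IMPLIES 1)) AND ((0 IMPLIES 1) AND 1)) -> 1
  row 26 [11010]: (((1 AND 0) XOR (NOT 0 IMPLIES 1)) AND ((1 IMPLIES 1) AND 1)) -> 1
  row 27 [11011]: (((1 AND 0) XOR (NOT 1 IMPLIES 1)) AND ((1 IMPLIES 1) AND 1)) -> 1
  row 28 [11100]: (((1 AND 1) XOR (NOT 0 IMPLIES 1)) AND ((0 IMPLIES 1) AND 1)) -> 0
  row 29 [11101]: (((1 AND 1) XOR (NOT 1 IMPLIES 1)) AND ((0 IMPLIES 1) AND 1)) -> 0
  row 30 [11110]: (((1 AND 1) XOR (NOT 0 IMPLIES 1)) AND ((1 IMPLIES 1) AND 1)) -> 0
  row 31 [11111]: (((1 AND 1) XOR (NOT 1 IMPLIES 1)) AND ((1 IMPLIES 1) AND 1)) -> 0
Full result column, 4 rows per line (a,b,c fixed per line; d,e runs 00..11 left to right):
  rows 0-3 [a,b,c=000]: 0000  = hex 0
  rows 4-7 [a,b,c=001]: 0000  = hex 0
  rows 8-11 [a,b,c=010]: 0000  = hex 0
  rows 12-15 [a,b,c=011]: 0000  = hex 0
  rows 16-19 [a,b,c=100]: 0101  = hex 5
  rows 20-23 [a,b,c=101]: 0101  = hex 5
  rows 24-27 [a,b,c=110]: 1111  = hex F
  rows 28-31 [a,b,c=111]: 0000  = hex 0
Output column (row 0 .. row 31) = 00000000000000000101010111110000
Output column grouped in 4s = 0000 0000 0000 0000 0101 0101 1111 0000 = 0x000055F0
Convert to decimal digit by digit (value = value*16 + digit):
  0 -> 0
  0*16 + 0 = 0
  0*16 + 0 = 0
  0*16 + 0 = 0
  0*16 + 5 = 5
  5*16 + 5 = 85
  85*16 + 15 (F) = 1375
  1375*16 + 0 = 22000
Decimal = 22000

22000


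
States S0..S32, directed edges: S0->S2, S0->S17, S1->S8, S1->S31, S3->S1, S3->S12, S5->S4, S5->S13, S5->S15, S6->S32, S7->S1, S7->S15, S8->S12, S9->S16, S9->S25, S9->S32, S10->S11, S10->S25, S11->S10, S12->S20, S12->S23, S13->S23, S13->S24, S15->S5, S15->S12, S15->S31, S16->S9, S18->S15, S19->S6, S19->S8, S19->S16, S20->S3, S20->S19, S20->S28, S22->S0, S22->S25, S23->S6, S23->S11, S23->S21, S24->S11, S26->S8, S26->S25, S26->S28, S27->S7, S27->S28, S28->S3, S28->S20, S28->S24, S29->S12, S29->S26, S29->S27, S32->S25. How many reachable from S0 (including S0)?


BFS from S0:
  layer 0: {S0}
  layer 1: {S2, S17}
Reachable set: {S0, S2, S17}
Count = 3

3


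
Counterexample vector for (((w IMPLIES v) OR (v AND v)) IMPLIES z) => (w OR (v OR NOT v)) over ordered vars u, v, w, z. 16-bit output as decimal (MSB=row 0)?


F1 = (((w IMPLIES v) OR (v AND v)) IMPLIES z)
F2 = (w OR (v OR NOT v))
Counterexample to F1=>F2 is where F1=1 and F2=0.
Evaluate each row (bits = u,v,w,z, MSB first):
  row 0 [0000]: F1=0 F2=1 -> F1&~F2 -> 0
  row 1 [0001]: F1=1 F2=1 -> F1&~F2 -> 0
  row 2 [0010]: F1=1 F2=1 -> F1&~F2 -> 0
  row 3 [0011]: F1=1 F2=1 -> F1&~F2 -> 0
  row 4 [0100]: F1=0 F2=1 -> F1&~F2 -> 0
  row 5 [0101]: F1=1 F2=1 -> F1&~F2 -> 0
  row 6 [0110]: F1=0 F2=1 -> F1&~F2 -> 0
  row 7 [0111]: F1=1 F2=1 -> F1&~F2 -> 0
  row 8 [1000]: F1=0 F2=1 -> F1&~F2 -> 0
  row 9 [1001]: F1=1 F2=1 -> F1&~F2 -> 0
  row 10 [1010]: F1=1 F2=1 -> F1&~F2 -> 0
  row 11 [1011]: F1=1 F2=1 -> F1&~F2 -> 0
  row 12 [1100]: F1=0 F2=1 -> F1&~F2 -> 0
  row 13 [1101]: F1=1 F2=1 -> F1&~F2 -> 0
  row 14 [1110]: F1=0 F2=1 -> F1&~F2 -> 0
  row 15 [1111]: F1=1 F2=1 -> F1&~F2 -> 0
Full result column, 4 rows per line (u,v fixed per line; w,z runs 00..11 left to right):
  rows 0-3 [u,v=00]: 0000  = hex 0
  rows 4-7 [u,v=01]: 0000  = hex 0
  rows 8-11 [u,v=10]: 0000  = hex 0
  rows 12-15 [u,v=11]: 0000  = hex 0
Counterexample vector (row 0 .. row 15) = 0000000000000000
Output column grouped in 4s = 0000 0000 0000 0000 = 0x0000
Convert to decimal digit by digit (value = value*16 + digit):
  0 -> 0
  0*16 + 0 = 0
  0*16 + 0 = 0
  0*16 + 0 = 0
Decimal = 0

0


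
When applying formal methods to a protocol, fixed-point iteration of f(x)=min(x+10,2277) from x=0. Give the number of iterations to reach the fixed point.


Step 1: x=0, cap=2277, increment=10
Step 2: x grows by 10 each step until capped at 2277; fixed point is x=2277
Step 3: iterations = ceil(2277/10) = 228

228


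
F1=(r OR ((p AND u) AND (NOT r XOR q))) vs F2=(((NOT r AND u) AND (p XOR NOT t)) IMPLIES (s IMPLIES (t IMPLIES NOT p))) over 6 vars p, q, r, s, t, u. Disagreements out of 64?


F1 = (r OR ((p AND u) AND (NOT r XOR q)))
F2 = (((NOT r AND u) AND (p XOR NOT t)) IMPLIES (s IMPLIES (t IMPLIES NOT p)))
Evaluate both on each of 64 rows (bits = p,q,r,s,t,u):
  row 0 [000000]: F1=0 F2=1 (differ) -> 1
  row 1 [000001]: F1=0 F2=1 (differ) -> 1
  row 2 [000010]: F1=0 F2=1 (differ) -> 1
  row 3 [000011]: F1=0 F2=1 (differ) -> 1
  row 4 [000100]: F1=0 F2=1 (differ) -> 1
  (every remaining row is evaluated the same way; all 64 results are listed next)
Full result column, 8 rows per line (p,q,r fixed per line; s,t,u runs 000..111 left to right):
  rows 0-7 [p,q,r=000]: 11111111  (ones: 8)
  rows 8-15 [p,q,r=001]: 00000000  (ones: 0)
  rows 16-23 [p,q,r=010]: 11111111  (ones: 8)
  rows 24-31 [p,q,r=011]: 00000000  (ones: 0)
  rows 32-39 [p,q,r=100]: 10101011  (ones: 5)
  rows 40-47 [p,q,r=101]: 00000000  (ones: 0)
  rows 48-55 [p,q,r=110]: 11111110  (ones: 7)
  rows 56-63 [p,q,r=111]: 00000000  (ones: 0)
Disagreements = 8+0+8+0+5+0+7+0 = 28

28


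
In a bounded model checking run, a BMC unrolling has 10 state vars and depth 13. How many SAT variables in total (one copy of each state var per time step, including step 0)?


BMC unrolls to depth k, creating one copy of each state var for steps 0..k.
Step count = 13 + 1 = 14 (steps 0 through 13)
Vars per step = 10
Total = 10 * 14 = 140

140


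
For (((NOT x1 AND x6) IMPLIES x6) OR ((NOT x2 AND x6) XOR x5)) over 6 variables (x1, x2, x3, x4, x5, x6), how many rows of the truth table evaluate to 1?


Formula: (((NOT x1 AND x6) IMPLIES x6) OR ((NOT x2 AND x6) XOR x5)) over 6 vars (64 rows)
Evaluate each row (x1, x2, x3, x4, x5, x6 as bits, MSB first):
  row 0 [000000]: (((NOT 0 AND 0) IMPLIES 0) OR ((NOT 0 AND 0) XOR 0)) -> 1
  row 1 [000001]: (((NOT 0 AND 1) IMPLIES 1) OR ((NOT 0 AND 1) XOR 0)) -> 1
  row 2 [000010]: (((NOT 0 AND 0) IMPLIES 0) OR ((NOT 0 AND 0) XOR 1)) -> 1
  row 3 [000011]: (((NOT 0 AND 1) IMPLIES 1) OR ((NOT 0 AND 1) XOR 1)) -> 1
  row 4 [000100]: (((NOT 0 AND 0) IMPLIES 0) OR ((NOT 0 AND 0) XOR 0)) -> 1
  (every remaining row is evaluated the same way; all 64 results are listed next)
Full result column, 8 rows per line (x1,x2,x3 fixed per line; x4,x5,x6 runs 000..111 left to right):
  rows 0-7 [x1,x2,x3=000]: 11111111  (ones: 8)
  rows 8-15 [x1,x2,x3=001]: 11111111  (ones: 8)
  rows 16-23 [x1,x2,x3=010]: 11111111  (ones: 8)
  rows 24-31 [x1,x2,x3=011]: 11111111  (ones: 8)
  rows 32-39 [x1,x2,x3=100]: 11111111  (ones: 8)
  rows 40-47 [x1,x2,x3=101]: 11111111  (ones: 8)
  rows 48-55 [x1,x2,x3=110]: 11111111  (ones: 8)
  rows 56-63 [x1,x2,x3=111]: 11111111  (ones: 8)
Count of 1-rows = 8+8+8+8+8+8+8+8 = 64

64


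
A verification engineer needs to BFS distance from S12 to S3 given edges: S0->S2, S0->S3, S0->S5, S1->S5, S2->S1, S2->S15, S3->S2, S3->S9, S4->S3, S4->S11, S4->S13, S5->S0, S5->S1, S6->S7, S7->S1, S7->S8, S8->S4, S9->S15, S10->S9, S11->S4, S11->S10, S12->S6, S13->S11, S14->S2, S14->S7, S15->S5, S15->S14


BFS layer-by-layer from S12:
  dist 0: {S12}
  dist 1: {S6}
  dist 2: {S7}
  dist 3: {S1, S8}
  dist 4: {S4, S5}
  dist 5: {S0, S3, S11, S13}
  -> S3 reached at distance 5
Shortest path length = 5

5


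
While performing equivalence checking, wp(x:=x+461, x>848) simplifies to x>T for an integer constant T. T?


Formula: wp(x:=E, P) = P[E/x] (substitute E for x in postcondition)
Step 1: Postcondition: x>848
Step 2: Substitute x+461 for x: x+461>848
Step 3: Solve for x: x > 848-461 = 387

387


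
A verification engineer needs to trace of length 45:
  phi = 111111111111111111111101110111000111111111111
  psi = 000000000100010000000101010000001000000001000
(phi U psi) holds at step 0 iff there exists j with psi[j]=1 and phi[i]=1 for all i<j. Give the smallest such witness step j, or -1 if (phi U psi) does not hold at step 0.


(phi U psi) at 0: need smallest j with psi[j]=1 and phi[i]=1 for all i in [0,j).
Scan from step 0:
  step 0: phi=1, psi=0 -> continue
  step 1: phi=1, psi=0 -> continue
  step 2: phi=1, psi=0 -> continue
  step 3: phi=1, psi=0 -> continue
  step 9: psi=1 and phi held for [0,9) -> witness found
Witness step = 9

9


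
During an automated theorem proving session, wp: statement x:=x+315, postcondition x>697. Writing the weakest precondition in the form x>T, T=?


Formula: wp(x:=E, P) = P[E/x] (substitute E for x in postcondition)
Step 1: Postcondition: x>697
Step 2: Substitute x+315 for x: x+315>697
Step 3: Solve for x: x > 697-315 = 382

382


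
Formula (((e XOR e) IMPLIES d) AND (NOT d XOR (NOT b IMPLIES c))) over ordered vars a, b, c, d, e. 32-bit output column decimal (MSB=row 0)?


Formula: (((e XOR e) IMPLIES d) AND (NOT d XOR (NOT b IMPLIES c))) over a, b, c, d, e (32 rows)
Evaluate each row (bits = a,b,c,d,e, MSB first):
  row 0 [00000]: (((0 XOR 0) IMPLIES 0) AND (NOT 0 XOR (NOT 0 IMPLIES 0))) -> 1
  row 1 [00001]: (((1 XOR 1) IMPLIES 0) AND (NOT 0 XOR (NOT 0 IMPLIES 0))) -> 1
  row 2 [00010]: (((0 XOR 0) IMPLIES 1) AND (NOT 1 XOR (NOT 0 IMPLIES 0))) -> 0
  row 3 [00011]: (((1 XOR 1) IMPLIES 1) AND (NOT 1 XOR (NOT 0 IMPLIES 0))) -> 0
  row 4 [00100]: (((0 XOR 0) IMPLIES 0) AND (NOT 0 XOR (NOT 0 IMPLIES 1))) -> 0
  row 5 [00101]: (((1 XOR 1) IMPLIES 0) AND (NOT 0 XOR (NOT 0 IMPLIES 1))) -> 0
  row 6 [00110]: (((0 XOR 0) IMPLIES 1) AND (NOT 1 XOR (NOT 0 IMPLIES 1))) -> 1
  row 7 [00111]: (((1 XOR 1) IMPLIES 1) AND (NOT 1 XOR (NOT 0 IMPLIES 1))) -> 1
  row 8 [01000]: (((0 XOR 0) IMPLIES 0) AND (NOT 0 XOR (NOT 1 IMPLIES 0))) -> 0
  row 9 [01001]: (((1 XOR 1) IMPLIES 0) AND (NOT 0 XOR (NOT 1 IMPLIES 0))) -> 0
  row 10 [01010]: (((0 XOR 0) IMPLIES 1) AND (NOT 1 XOR (NOT 1 IMPLIES 0))) -> 1
  row 11 [01011]: (((1 XOR 1) IMPLIES 1) AND (NOT 1 XOR (NOT 1 IMPLIES 0))) -> 1
  row 12 [01100]: (((0 XOR 0) IMPLIES 0) AND (NOT 0 XOR (NOT 1 IMPLIES 1))) -> 0
  row 13 [01101]: (((1 XOR 1) IMPLIES 0) AND (NOT 0 XOR (NOT 1 IMPLIES 1))) -> 0
  row 14 [01110]: (((0 XOR 0) IMPLIES 1) AND (NOT 1 XOR (NOT 1 IMPLIES 1))) -> 1
  row 15 [01111]: (((1 XOR 1) IMPLIES 1) AND (NOT 1 XOR (NOT 1 IMPLIES 1))) -> 1
  row 16 [10000]: (((0 XOR 0) IMPLIES 0) AND (NOT 0 XOR (NOT 0 IMPLIES 0))) -> 1
  row 17 [10001]: (((1 XOR 1) IMPLIES 0) AND (NOT 0 XOR (NOT 0 IMPLIES 0))) -> 1
  row 18 [10010]: (((0 XOR 0) IMPLIES 1) AND (NOT 1 XOR (NOT 0 IMPLIES 0))) -> 0
  row 19 [10011]: (((1 XOR 1) IMPLIES 1) AND (NOT 1 XOR (NOT 0 IMPLIES 0))) -> 0
  row 20 [10100]: (((0 XOR 0) IMPLIES 0) AND (NOT 0 XOR (NOT 0 IMPLIES 1))) -> 0
  row 21 [10101]: (((1 XOR 1) IMPLIES 0) AND (NOT 0 XOR (NOT 0 IMPLIES 1))) -> 0
  row 22 [10110]: (((0 XOR 0) IMPLIES 1) AND (NOT 1 XOR (NOT 0 IMPLIES 1))) -> 1
  row 23 [10111]: (((1 XOR 1) IMPLIES 1) AND (NOT 1 XOR (NOT 0 IMPLIES 1))) -> 1
  row 24 [11000]: (((0 XOR 0) IMPLIES 0) AND (NOT 0 XOR (NOT 1 IMPLIES 0))) -> 0
  row 25 [11001]: (((1 XOR 1) IMPLIES 0) AND (NOT 0 XOR (NOT 1 IMPLIES 0))) -> 0
  row 26 [11010]: (((0 XOR 0) IMPLIES 1) AND (NOT 1 XOR (NOT 1 IMPLIES 0))) -> 1
  row 27 [11011]: (((1 XOR 1) IMPLIES 1) AND (NOT 1 XOR (NOT 1 IMPLIES 0))) -> 1
  row 28 [11100]: (((0 XOR 0) IMPLIES 0) AND (NOT 0 XOR (NOT 1 IMPLIES 1))) -> 0
  row 29 [11101]: (((1 XOR 1) IMPLIES 0) AND (NOT 0 XOR (NOT 1 IMPLIES 1))) -> 0
  row 30 [11110]: (((0 XOR 0) IMPLIES 1) AND (NOT 1 XOR (NOT 1 IMPLIES 1))) -> 1
  row 31 [11111]: (((1 XOR 1) IMPLIES 1) AND (NOT 1 XOR (NOT 1 IMPLIES 1))) -> 1
Full result column, 4 rows per line (a,b,c fixed per line; d,e runs 00..11 left to right):
  rows 0-3 [a,b,c=000]: 1100  = hex C
  rows 4-7 [a,b,c=001]: 0011  = hex 3
  rows 8-11 [a,b,c=010]: 0011  = hex 3
  rows 12-15 [a,b,c=011]: 0011  = hex 3
  rows 16-19 [a,b,c=100]: 1100  = hex C
  rows 20-23 [a,b,c=101]: 0011  = hex 3
  rows 24-27 [a,b,c=110]: 0011  = hex 3
  rows 28-31 [a,b,c=111]: 0011  = hex 3
Output column (row 0 .. row 31) = 11000011001100111100001100110011
Output column grouped in 4s = 1100 0011 0011 0011 1100 0011 0011 0011 = 0xC333C333
Convert to decimal digit by digit (value = value*16 + digit):
  C -> 12
  12*16 + 3 = 195
  195*16 + 3 = 3123
  3123*16 + 3 = 49971
  49971*16 + 12 (C) = 799548
  799548*16 + 3 = 12792771
  12792771*16 + 3 = 204684339
  204684339*16 + 3 = 3274949427
Decimal = 3274949427

3274949427


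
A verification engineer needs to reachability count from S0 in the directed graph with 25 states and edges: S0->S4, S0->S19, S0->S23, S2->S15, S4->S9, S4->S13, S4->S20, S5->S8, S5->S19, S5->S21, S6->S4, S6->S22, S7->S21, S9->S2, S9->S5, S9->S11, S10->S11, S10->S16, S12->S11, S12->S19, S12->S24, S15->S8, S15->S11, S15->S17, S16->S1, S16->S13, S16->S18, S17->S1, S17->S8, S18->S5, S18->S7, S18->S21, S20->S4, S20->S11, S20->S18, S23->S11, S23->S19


BFS from S0:
  layer 0: {S0}
  layer 1: {S4, S19, S23}
  layer 2: {S9, S11, S13, S20}
  layer 3: {S2, S5, S18}
  layer 4: {S7, S8, S15, S21}
  layer 5: {S17}
  layer 6: {S1}
Reachable set: {S0, S1, S2, S4, S5, S7, S8, S9, S11, S13, S15, S17, S18, S19, S20, S21, S23}
Count = 17

17


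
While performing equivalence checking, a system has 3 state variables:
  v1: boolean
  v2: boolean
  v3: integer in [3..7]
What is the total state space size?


State space = product of domain sizes of all variables.
Domain sizes:
  v1 (boolean): 2
  v2 (boolean): 2
  v3 (integer in [3..7]): 5
Product = 2 * 2 * 5 = 20

20


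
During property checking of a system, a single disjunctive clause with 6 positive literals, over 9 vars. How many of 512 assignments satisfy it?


Step 1: Total=2^9=512
Step 2: Unsat when all 6 false: 2^3=8
Step 3: Sat=512-8=504

504


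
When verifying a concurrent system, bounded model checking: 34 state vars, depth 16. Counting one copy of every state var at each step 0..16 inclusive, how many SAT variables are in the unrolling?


BMC unrolls to depth k, creating one copy of each state var for steps 0..k.
Step count = 16 + 1 = 17 (steps 0 through 16)
Vars per step = 34
Total = 34 * 17 = 578

578


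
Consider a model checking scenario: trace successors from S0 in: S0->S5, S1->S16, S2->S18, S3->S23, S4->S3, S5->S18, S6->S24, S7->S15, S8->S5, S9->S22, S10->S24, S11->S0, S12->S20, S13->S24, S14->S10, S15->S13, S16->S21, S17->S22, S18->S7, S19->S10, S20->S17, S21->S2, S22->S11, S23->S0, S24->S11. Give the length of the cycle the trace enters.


Trace from S0 until a state repeats:
  S0 -> S5 -> S18 -> S7 -> S15 -> S13 -> S24 -> S11 -> S0
S0 first seen at step 0, revisited at step 8.
Cycle length = 8 - 0 = 8

8


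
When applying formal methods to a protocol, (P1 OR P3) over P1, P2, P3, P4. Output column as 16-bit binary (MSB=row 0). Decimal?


Formula: (P1 OR P3) over P1, P2, P3, P4 (16 rows)
Evaluate each row (bits = P1,P2,P3,P4, MSB first):
  row 0 [0000]: (0 OR 0) -> 0
  row 1 [0001]: (0 OR 0) -> 0
  row 2 [0010]: (0 OR 1) -> 1
  row 3 [0011]: (0 OR 1) -> 1
  row 4 [0100]: (0 OR 0) -> 0
  row 5 [0101]: (0 OR 0) -> 0
  row 6 [0110]: (0 OR 1) -> 1
  row 7 [0111]: (0 OR 1) -> 1
  row 8 [1000]: (1 OR 0) -> 1
  row 9 [1001]: (1 OR 0) -> 1
  row 10 [1010]: (1 OR 1) -> 1
  row 11 [1011]: (1 OR 1) -> 1
  row 12 [1100]: (1 OR 0) -> 1
  row 13 [1101]: (1 OR 0) -> 1
  row 14 [1110]: (1 OR 1) -> 1
  row 15 [1111]: (1 OR 1) -> 1
Full result column, 4 rows per line (P1,P2 fixed per line; P3,P4 runs 00..11 left to right):
  rows 0-3 [P1,P2=00]: 0011  = hex 3
  rows 4-7 [P1,P2=01]: 0011  = hex 3
  rows 8-11 [P1,P2=10]: 1111  = hex F
  rows 12-15 [P1,P2=11]: 1111  = hex F
Output column (row 0 .. row 15) = 0011001111111111
Output column grouped in 4s = 0011 0011 1111 1111 = 0x33FF
Convert to decimal digit by digit (value = value*16 + digit):
  3 -> 3
  3*16 + 3 = 51
  51*16 + 15 (F) = 831
  831*16 + 15 (F) = 13311
Decimal = 13311

13311


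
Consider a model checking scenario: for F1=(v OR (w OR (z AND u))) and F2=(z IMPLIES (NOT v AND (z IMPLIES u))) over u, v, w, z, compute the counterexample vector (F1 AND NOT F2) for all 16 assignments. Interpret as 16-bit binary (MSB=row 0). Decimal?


F1 = (v OR (w OR (z AND u)))
F2 = (z IMPLIES (NOT v AND (z IMPLIES u)))
Counterexample to F1=>F2 is where F1=1 and F2=0.
Evaluate each row (bits = u,v,w,z, MSB first):
  row 0 [0000]: F1=0 F2=1 -> F1&~F2 -> 0
  row 1 [0001]: F1=0 F2=0 -> F1&~F2 -> 0
  row 2 [0010]: F1=1 F2=1 -> F1&~F2 -> 0
  row 3 [0011]: F1=1 F2=0 -> F1&~F2 -> 1
  row 4 [0100]: F1=1 F2=1 -> F1&~F2 -> 0
  row 5 [0101]: F1=1 F2=0 -> F1&~F2 -> 1
  row 6 [0110]: F1=1 F2=1 -> F1&~F2 -> 0
  row 7 [0111]: F1=1 F2=0 -> F1&~F2 -> 1
  row 8 [1000]: F1=0 F2=1 -> F1&~F2 -> 0
  row 9 [1001]: F1=1 F2=1 -> F1&~F2 -> 0
  row 10 [1010]: F1=1 F2=1 -> F1&~F2 -> 0
  row 11 [1011]: F1=1 F2=1 -> F1&~F2 -> 0
  row 12 [1100]: F1=1 F2=1 -> F1&~F2 -> 0
  row 13 [1101]: F1=1 F2=0 -> F1&~F2 -> 1
  row 14 [1110]: F1=1 F2=1 -> F1&~F2 -> 0
  row 15 [1111]: F1=1 F2=0 -> F1&~F2 -> 1
Full result column, 4 rows per line (u,v fixed per line; w,z runs 00..11 left to right):
  rows 0-3 [u,v=00]: 0001  = hex 1
  rows 4-7 [u,v=01]: 0101  = hex 5
  rows 8-11 [u,v=10]: 0000  = hex 0
  rows 12-15 [u,v=11]: 0101  = hex 5
Counterexample vector (row 0 .. row 15) = 0001010100000101
Output column grouped in 4s = 0001 0101 0000 0101 = 0x1505
Convert to decimal digit by digit (value = value*16 + digit):
  1 -> 1
  1*16 + 5 = 21
  21*16 + 0 = 336
  336*16 + 5 = 5381
Decimal = 5381

5381


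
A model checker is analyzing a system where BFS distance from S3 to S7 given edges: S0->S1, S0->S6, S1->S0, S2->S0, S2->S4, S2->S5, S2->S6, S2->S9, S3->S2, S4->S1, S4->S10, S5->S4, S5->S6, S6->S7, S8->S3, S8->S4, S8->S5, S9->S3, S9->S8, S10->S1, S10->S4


BFS layer-by-layer from S3:
  dist 0: {S3}
  dist 1: {S2}
  dist 2: {S0, S4, S5, S6, S9}
  dist 3: {S1, S7, S8, S10}
  -> S7 reached at distance 3
Shortest path length = 3

3


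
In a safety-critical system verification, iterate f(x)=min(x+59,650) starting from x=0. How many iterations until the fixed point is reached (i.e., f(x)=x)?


Step 1: x=0, cap=650, increment=59
Step 2: x grows by 59 each step until capped at 650; fixed point is x=650
Step 3: iterations = ceil(650/59) = 12

12
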